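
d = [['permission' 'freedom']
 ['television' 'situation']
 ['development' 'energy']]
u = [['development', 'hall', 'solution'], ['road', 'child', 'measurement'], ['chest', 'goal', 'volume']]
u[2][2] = 'volume'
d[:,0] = ['permission', 'television', 'development']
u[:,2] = ['solution', 'measurement', 'volume']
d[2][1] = 'energy'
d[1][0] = 'television'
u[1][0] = 'road'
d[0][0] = 'permission'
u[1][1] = 'child'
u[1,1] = 'child'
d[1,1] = 'situation'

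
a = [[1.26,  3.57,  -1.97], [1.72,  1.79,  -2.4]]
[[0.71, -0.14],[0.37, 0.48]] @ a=[[0.65,2.28,-1.06], [1.29,2.18,-1.88]]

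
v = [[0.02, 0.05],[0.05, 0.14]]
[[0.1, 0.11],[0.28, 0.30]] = v @ [[-1.04, 1.34], [2.38, 1.68]]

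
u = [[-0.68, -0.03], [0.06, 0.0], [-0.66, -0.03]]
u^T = [[-0.68, 0.06, -0.66], [-0.03, 0.0, -0.03]]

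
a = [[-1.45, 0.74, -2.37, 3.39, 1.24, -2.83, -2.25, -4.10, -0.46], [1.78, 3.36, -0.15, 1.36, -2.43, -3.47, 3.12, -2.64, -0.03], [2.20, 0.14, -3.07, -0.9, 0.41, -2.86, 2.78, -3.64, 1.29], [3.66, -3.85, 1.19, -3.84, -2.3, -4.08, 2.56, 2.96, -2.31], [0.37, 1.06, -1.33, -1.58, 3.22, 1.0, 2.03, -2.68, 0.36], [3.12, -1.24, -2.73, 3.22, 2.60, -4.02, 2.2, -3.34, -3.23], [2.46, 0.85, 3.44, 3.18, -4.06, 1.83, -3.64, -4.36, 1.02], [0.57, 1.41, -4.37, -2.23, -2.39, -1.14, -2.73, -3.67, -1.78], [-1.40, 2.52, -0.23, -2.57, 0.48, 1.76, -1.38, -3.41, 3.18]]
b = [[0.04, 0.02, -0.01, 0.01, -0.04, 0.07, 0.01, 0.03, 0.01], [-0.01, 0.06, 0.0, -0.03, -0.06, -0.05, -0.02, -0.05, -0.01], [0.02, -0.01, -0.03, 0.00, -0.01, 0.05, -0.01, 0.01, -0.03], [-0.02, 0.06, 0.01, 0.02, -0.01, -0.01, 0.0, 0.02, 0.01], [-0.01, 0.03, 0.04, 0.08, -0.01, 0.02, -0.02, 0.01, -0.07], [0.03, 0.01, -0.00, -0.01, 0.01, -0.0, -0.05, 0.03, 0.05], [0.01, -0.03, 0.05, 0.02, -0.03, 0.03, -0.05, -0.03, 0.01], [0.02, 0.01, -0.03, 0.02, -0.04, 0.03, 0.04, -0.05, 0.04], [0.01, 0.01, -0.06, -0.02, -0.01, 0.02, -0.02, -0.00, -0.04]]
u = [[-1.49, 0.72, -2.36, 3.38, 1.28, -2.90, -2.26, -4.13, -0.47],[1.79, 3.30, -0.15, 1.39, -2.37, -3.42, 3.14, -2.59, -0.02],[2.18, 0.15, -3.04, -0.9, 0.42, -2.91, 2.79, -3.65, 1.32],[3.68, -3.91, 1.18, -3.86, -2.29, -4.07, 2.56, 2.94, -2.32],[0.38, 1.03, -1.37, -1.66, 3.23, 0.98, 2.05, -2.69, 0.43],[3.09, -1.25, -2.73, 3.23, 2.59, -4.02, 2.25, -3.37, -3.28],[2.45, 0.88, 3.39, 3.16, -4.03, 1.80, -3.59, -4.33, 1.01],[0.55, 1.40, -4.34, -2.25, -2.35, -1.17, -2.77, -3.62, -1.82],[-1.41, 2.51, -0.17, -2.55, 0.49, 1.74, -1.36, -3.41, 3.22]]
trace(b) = -0.06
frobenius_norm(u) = 22.88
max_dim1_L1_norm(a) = 26.75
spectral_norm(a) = 12.85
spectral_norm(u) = 12.85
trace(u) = -9.87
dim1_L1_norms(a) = [18.83, 18.34, 17.29, 26.75, 13.63, 25.7, 24.84, 20.29, 16.93]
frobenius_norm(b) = 0.29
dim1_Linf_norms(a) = [4.1, 3.47, 3.64, 4.08, 3.22, 4.02, 4.36, 4.37, 3.41]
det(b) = -0.00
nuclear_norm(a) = 57.62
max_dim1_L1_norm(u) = 26.81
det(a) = -484177.18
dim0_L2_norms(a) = [6.46, 6.2, 7.53, 7.97, 7.24, 8.35, 7.79, 10.4, 5.67]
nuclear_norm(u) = 57.59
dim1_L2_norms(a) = [7.17, 7.14, 6.79, 9.33, 5.32, 8.86, 9.05, 7.58, 6.48]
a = u + b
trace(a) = -9.93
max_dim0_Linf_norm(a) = 4.37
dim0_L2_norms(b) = [0.06, 0.1, 0.1, 0.1, 0.09, 0.11, 0.09, 0.09, 0.11]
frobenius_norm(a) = 22.88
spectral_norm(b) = 0.14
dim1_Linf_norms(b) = [0.07, 0.06, 0.05, 0.06, 0.08, 0.05, 0.05, 0.05, 0.06]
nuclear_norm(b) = 0.74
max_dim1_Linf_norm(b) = 0.08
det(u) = -421718.03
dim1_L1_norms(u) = [18.99, 18.17, 17.36, 26.81, 13.82, 25.81, 24.64, 20.27, 16.86]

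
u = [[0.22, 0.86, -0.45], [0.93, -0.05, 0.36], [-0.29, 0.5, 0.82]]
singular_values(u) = [1.0, 1.0, 0.99]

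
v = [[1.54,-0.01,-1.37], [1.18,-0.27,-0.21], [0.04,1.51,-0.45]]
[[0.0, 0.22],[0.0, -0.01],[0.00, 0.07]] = v @ [[0.00, -0.05], [0.00, -0.02], [0.00, -0.22]]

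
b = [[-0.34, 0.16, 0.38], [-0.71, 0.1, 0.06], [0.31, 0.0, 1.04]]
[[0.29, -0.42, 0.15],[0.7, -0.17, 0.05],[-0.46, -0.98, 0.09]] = b @ [[-0.98, 0.16, 0.08], [0.09, 0.05, 0.99], [-0.15, -0.99, 0.06]]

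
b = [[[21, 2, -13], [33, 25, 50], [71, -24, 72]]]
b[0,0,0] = 21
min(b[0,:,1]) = -24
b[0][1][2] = 50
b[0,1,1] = 25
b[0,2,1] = -24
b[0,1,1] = 25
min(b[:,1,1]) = 25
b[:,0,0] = [21]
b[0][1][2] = 50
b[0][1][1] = 25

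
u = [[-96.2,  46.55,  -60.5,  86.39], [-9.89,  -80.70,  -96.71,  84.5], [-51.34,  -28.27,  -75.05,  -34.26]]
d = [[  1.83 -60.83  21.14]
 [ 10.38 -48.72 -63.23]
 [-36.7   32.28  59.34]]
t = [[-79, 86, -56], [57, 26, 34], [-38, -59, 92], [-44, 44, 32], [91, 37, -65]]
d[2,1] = 32.28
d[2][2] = 59.34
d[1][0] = 10.38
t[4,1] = 37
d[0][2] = 21.14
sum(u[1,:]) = -102.80000000000001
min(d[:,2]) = -63.23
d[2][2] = 59.34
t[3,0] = -44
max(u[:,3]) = 86.39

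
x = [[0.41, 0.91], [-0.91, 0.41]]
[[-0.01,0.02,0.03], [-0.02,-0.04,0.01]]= x@[[0.01, 0.04, 0.00], [-0.02, 0.00, 0.03]]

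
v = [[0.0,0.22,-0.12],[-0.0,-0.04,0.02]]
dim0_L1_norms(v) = [0.0, 0.26, 0.14]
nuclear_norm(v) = 0.26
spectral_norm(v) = 0.25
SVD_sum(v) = [[0.00, 0.22, -0.12],  [-0.0, -0.04, 0.02]] + [[-0.00, -0.00, -0.0], [-0.00, -0.0, -0.0]]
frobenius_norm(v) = 0.25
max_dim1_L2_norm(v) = 0.25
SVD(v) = [[-0.98,  0.18], [0.18,  0.98]] @ diag([0.2545535911553921, 0.0015713783419217993]) @ [[-0.00, -0.88, 0.48], [-0.00, -0.48, -0.88]]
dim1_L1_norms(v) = [0.34, 0.06]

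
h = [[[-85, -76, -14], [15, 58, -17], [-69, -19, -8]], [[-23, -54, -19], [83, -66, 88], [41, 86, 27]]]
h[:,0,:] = [[-85, -76, -14], [-23, -54, -19]]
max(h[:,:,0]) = 83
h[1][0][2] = -19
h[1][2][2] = 27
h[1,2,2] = 27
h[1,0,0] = -23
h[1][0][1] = -54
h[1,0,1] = -54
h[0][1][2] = -17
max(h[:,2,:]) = 86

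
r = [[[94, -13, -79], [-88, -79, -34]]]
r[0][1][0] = -88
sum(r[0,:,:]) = -199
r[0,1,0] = -88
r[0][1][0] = -88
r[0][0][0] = 94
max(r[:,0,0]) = 94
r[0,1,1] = -79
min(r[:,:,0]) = -88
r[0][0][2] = -79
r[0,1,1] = -79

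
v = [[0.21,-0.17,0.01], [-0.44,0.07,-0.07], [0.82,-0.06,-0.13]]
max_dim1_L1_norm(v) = 1.01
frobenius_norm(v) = 0.98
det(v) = 0.02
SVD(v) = [[-0.24, -0.79, 0.56], [0.45, 0.42, 0.79], [-0.86, 0.44, 0.26]] @ diag([0.9649241394406926, 0.16747847914685307, 0.10135267212706353]) @ [[-0.99, 0.13, 0.08], [0.06, 0.82, -0.57], [-0.14, -0.55, -0.82]]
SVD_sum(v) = [[0.23, -0.03, -0.02], [-0.43, 0.06, 0.04], [0.82, -0.11, -0.07]] + [[-0.01, -0.11, 0.08], [0.00, 0.06, -0.04], [0.0, 0.06, -0.04]] + [[-0.01, -0.03, -0.05],[-0.01, -0.04, -0.07],[-0.0, -0.01, -0.02]]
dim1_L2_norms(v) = [0.27, 0.45, 0.83]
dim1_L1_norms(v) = [0.39, 0.58, 1.01]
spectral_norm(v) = 0.96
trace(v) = 0.15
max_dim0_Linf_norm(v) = 0.82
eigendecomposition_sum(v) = [[0.27+0.00j, -0.12+0.00j, (0.02+0j)], [(-0.37-0j), (0.17+0j), -0.03-0.00j], [0.41+0.00j, -0.18+0.00j, (0.03+0j)]] + [[-0.03+0.03j,-0.03+0.01j,-0.00-0.01j], [(-0.03+0.09j),-0.05+0.04j,(-0.02-0.02j)], [(0.21+0.16j),0.06+0.16j,(-0.08+0.04j)]] + [[-0.03-0.03j, -0.03-0.01j, (-0+0.01j)], [-0.03-0.09j, (-0.05-0.04j), (-0.02+0.02j)], [(0.21-0.16j), 0.06-0.16j, -0.08-0.04j]]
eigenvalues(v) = [(0.46+0j), (-0.16+0.11j), (-0.16-0.11j)]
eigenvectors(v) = [[(0.44+0j), (0.02-0.14j), (0.02+0.14j)],[-0.61+0.00j, -0.09-0.32j, (-0.09+0.32j)],[(0.66+0j), (-0.93+0j), -0.93-0.00j]]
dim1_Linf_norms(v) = [0.21, 0.44, 0.82]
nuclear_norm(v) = 1.23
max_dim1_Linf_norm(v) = 0.82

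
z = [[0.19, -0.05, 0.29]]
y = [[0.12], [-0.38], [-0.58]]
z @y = [[-0.13]]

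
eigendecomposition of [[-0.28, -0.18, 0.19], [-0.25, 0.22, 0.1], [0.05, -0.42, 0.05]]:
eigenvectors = [[-0.87, -0.41, 0.48], [-0.37, 0.39, 0.16], [-0.33, -0.83, 0.86]]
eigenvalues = [-0.28, 0.27, 0.0]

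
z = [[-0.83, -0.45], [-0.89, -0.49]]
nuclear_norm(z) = 1.39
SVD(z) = [[-0.68, -0.73], [-0.73, 0.68]] @ diag([1.3869318715884618, 0.004470298885625243]) @ [[0.88, 0.48], [0.48, -0.88]]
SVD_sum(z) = [[-0.83,-0.45], [-0.89,-0.49]] + [[-0.00, 0.0], [0.0, -0.0]]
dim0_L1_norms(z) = [1.72, 0.94]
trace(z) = -1.32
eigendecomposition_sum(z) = [[-0.83, -0.45], [-0.89, -0.49]] + [[-0.00, 0.00], [0.0, -0.00]]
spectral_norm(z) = 1.39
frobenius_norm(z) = 1.39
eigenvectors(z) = [[-0.68, 0.48], [-0.73, -0.88]]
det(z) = 0.01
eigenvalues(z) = [-1.32, -0.0]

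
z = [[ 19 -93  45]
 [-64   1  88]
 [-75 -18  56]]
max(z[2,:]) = 56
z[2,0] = -75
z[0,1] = -93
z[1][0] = -64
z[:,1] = [-93, 1, -18]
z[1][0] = -64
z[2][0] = -75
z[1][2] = 88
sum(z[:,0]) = -120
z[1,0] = -64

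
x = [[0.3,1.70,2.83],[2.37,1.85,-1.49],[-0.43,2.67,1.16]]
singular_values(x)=[4.22, 3.38, 1.29]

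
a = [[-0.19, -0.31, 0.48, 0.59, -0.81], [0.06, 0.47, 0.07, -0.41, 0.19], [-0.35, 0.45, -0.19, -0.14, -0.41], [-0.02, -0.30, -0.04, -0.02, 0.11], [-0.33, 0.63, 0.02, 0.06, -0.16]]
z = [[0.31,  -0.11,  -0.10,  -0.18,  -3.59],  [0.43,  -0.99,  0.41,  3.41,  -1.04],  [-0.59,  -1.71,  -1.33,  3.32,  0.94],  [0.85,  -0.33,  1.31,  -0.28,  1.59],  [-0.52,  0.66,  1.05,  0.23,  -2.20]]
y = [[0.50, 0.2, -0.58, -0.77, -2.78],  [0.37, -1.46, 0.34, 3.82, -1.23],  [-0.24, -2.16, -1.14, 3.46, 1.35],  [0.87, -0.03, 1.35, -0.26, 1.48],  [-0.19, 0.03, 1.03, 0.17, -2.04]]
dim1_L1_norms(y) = [4.83, 7.22, 8.35, 3.99, 3.46]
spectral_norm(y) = 5.85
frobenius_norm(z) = 7.48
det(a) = -0.02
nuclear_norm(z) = 13.73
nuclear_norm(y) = 13.59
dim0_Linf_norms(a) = [0.35, 0.63, 0.48, 0.59, 0.81]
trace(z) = -4.49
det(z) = 27.13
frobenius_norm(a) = 1.73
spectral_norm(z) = 5.20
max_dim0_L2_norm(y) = 5.22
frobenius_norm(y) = 7.58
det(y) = 22.34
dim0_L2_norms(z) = [1.27, 2.11, 2.18, 4.78, 4.71]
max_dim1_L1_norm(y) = 8.35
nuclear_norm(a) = 3.11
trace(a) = -0.09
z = a + y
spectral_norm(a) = 1.27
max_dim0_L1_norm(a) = 2.16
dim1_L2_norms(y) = [2.99, 4.3, 4.45, 2.2, 2.3]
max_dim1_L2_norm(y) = 4.45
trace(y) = -4.40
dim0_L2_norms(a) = [0.52, 1.0, 0.52, 0.73, 0.95]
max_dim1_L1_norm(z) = 7.89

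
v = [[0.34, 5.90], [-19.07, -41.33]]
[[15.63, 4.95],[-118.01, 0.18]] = v @ [[0.51, -2.09], [2.62, 0.96]]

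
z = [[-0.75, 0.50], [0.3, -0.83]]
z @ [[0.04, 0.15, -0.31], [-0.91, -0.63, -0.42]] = [[-0.48, -0.43, 0.02], [0.77, 0.57, 0.26]]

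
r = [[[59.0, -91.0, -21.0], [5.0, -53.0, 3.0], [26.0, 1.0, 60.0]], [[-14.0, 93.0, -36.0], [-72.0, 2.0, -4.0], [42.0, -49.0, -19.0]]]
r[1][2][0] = 42.0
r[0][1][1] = -53.0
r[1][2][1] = -49.0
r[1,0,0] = -14.0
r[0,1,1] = -53.0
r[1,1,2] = -4.0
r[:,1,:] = [[5.0, -53.0, 3.0], [-72.0, 2.0, -4.0]]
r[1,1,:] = [-72.0, 2.0, -4.0]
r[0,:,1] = [-91.0, -53.0, 1.0]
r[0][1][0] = 5.0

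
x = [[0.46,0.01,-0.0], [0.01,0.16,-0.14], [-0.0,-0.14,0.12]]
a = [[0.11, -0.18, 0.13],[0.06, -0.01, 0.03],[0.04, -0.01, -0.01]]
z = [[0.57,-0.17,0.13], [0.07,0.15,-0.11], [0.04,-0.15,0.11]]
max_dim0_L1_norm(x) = 0.47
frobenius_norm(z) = 0.67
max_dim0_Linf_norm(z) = 0.57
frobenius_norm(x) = 0.54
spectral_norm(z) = 0.62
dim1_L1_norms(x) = [0.47, 0.31, 0.26]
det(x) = -0.00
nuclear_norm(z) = 0.87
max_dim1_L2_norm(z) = 0.61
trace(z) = 0.83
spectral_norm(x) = 0.46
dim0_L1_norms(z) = [0.68, 0.47, 0.35]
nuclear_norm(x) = 0.74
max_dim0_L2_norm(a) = 0.18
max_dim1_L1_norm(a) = 0.42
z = x + a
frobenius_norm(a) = 0.26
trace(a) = 0.09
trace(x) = 0.74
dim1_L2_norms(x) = [0.46, 0.21, 0.18]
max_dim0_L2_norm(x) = 0.46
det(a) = -0.00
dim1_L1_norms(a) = [0.42, 0.1, 0.06]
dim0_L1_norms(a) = [0.21, 0.2, 0.17]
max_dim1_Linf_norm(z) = 0.57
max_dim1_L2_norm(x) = 0.46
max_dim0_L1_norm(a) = 0.21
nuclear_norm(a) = 0.33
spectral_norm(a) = 0.25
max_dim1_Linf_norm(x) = 0.46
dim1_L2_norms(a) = [0.25, 0.07, 0.04]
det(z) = -0.00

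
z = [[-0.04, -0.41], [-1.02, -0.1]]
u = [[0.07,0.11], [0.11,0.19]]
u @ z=[[-0.12, -0.04], [-0.2, -0.06]]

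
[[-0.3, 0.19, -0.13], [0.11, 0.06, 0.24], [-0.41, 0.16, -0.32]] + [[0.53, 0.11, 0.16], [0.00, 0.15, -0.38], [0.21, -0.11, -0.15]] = [[0.23, 0.3, 0.03],[0.11, 0.21, -0.14],[-0.20, 0.05, -0.47]]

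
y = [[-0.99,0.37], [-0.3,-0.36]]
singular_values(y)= [1.07, 0.44]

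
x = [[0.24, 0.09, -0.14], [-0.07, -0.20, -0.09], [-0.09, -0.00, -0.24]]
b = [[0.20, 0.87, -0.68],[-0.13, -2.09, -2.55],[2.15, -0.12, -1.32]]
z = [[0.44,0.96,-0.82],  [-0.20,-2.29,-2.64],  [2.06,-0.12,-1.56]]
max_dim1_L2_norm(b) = 3.3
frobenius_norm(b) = 4.30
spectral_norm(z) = 3.79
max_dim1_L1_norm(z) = 5.13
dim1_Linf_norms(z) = [0.96, 2.64, 2.06]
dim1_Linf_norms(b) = [0.87, 2.55, 2.15]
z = x + b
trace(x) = -0.20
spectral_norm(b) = 3.56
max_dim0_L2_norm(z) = 3.17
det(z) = -7.98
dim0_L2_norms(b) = [2.16, 2.27, 2.95]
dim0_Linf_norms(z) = [2.06, 2.29, 2.64]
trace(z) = -3.41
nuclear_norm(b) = 6.73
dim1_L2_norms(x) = [0.29, 0.23, 0.26]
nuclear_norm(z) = 7.04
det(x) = 0.01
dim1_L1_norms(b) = [1.75, 4.77, 3.59]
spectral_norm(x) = 0.31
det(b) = -7.49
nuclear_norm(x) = 0.75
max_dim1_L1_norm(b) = 4.77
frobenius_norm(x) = 0.45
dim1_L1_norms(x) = [0.47, 0.36, 0.33]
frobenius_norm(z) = 4.55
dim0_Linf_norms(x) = [0.24, 0.2, 0.24]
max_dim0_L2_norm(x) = 0.29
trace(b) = -3.21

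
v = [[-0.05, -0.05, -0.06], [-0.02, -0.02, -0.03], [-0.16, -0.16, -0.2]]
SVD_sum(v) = [[-0.05,-0.05,-0.06], [-0.02,-0.02,-0.03], [-0.16,-0.16,-0.2]] + [[-0.0, -0.0, 0.00], [0.0, 0.00, -0.00], [0.00, 0.00, -0.0]] + [[0.0, -0.00, -0.00], [0.00, -0.00, -0.00], [-0.00, 0.00, 0.00]]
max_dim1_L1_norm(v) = 0.52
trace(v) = -0.27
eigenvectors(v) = [[0.29,  0.71,  0.51], [0.14,  -0.71,  -0.82], [0.95,  -0.0,  0.25]]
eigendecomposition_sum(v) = [[-0.05,-0.05,-0.06],[-0.02,-0.02,-0.03],[-0.16,-0.16,-0.20]] + [[0.0, 0.00, -0.0], [-0.0, -0.00, 0.00], [-0.0, -0.00, 0.0]] + [[-0.00, -0.00, 0.0], [0.00, 0.0, -0.00], [-0.00, -0.00, 0.0]]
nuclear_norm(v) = 0.32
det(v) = -0.00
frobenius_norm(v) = 0.32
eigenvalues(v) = [-0.27, 0.0, 0.0]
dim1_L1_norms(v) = [0.16, 0.07, 0.52]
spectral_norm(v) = 0.32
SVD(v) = [[-0.29,0.44,-0.85], [-0.13,-0.9,-0.42], [-0.95,-0.01,0.32]] @ diag([0.3185631178010803, 0.004188075555079559, 1.1463046061645801e-17]) @ [[0.53, 0.53, 0.66], [-0.47, -0.47, 0.75], [-0.71, 0.71, 0.00]]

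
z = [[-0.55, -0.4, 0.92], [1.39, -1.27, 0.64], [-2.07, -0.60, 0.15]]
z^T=[[-0.55,  1.39,  -2.07], [-0.40,  -1.27,  -0.60], [0.92,  0.64,  0.15]]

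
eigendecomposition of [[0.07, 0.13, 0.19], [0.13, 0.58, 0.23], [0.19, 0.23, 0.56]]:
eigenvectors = [[0.27, 0.95, 0.12],[0.68, -0.1, -0.73],[0.68, -0.28, 0.67]]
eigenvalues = [0.86, -0.0, 0.35]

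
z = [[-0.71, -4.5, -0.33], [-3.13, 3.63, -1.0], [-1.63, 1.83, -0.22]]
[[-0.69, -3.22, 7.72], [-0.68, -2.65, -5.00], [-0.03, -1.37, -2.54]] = z @ [[-0.04,1.37,-0.29], [0.08,0.49,-1.66], [1.1,0.14,-0.12]]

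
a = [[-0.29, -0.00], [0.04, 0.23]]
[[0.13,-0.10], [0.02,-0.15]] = a@ [[-0.46, 0.33],  [0.16, -0.73]]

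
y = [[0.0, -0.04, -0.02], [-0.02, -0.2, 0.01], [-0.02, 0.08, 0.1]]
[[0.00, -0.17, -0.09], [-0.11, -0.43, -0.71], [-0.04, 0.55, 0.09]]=y @[[-2.92,  4.47,  -3.76], [0.78,  1.96,  3.77], [-1.62,  4.8,  -2.86]]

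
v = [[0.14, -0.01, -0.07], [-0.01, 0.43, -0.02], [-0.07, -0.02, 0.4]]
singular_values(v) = [0.44, 0.41, 0.12]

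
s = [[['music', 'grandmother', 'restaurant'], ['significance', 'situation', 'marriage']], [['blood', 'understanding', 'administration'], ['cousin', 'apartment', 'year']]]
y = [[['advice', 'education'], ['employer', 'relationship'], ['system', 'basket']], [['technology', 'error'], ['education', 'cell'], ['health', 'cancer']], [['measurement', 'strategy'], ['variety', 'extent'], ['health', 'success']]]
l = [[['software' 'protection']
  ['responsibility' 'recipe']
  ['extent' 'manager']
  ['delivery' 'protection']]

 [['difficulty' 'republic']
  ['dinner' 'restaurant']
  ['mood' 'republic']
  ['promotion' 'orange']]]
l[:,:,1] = [['protection', 'recipe', 'manager', 'protection'], ['republic', 'restaurant', 'republic', 'orange']]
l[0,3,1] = 'protection'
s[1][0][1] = 'understanding'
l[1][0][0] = 'difficulty'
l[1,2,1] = 'republic'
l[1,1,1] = 'restaurant'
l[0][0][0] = 'software'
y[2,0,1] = 'strategy'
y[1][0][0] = 'technology'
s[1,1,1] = 'apartment'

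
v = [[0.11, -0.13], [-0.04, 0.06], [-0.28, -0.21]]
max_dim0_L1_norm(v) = 0.43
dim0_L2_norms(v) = [0.3, 0.25]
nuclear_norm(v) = 0.53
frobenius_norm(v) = 0.40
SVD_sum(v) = [[0.01,0.01], [0.00,0.00], [-0.28,-0.21]] + [[0.1, -0.14], [-0.04, 0.06], [0.0, -0.0]]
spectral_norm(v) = 0.35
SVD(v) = [[-0.04, 0.92],  [-0.01, -0.39],  [1.0, 0.03]] @ diag([0.3501978216842644, 0.1845575403162823]) @ [[-0.81, -0.59], [0.59, -0.81]]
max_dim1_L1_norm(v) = 0.49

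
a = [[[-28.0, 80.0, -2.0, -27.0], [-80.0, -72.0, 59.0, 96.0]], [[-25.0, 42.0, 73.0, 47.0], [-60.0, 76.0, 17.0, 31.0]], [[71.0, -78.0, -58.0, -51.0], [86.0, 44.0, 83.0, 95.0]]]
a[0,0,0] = -28.0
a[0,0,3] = -27.0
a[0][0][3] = -27.0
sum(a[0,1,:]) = 3.0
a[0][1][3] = 96.0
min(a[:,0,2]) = -58.0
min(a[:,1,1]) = -72.0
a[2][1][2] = 83.0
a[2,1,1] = 44.0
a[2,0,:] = [71.0, -78.0, -58.0, -51.0]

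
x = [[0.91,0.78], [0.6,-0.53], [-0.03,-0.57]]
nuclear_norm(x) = 2.16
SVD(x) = [[-0.94, -0.12], [-0.03, -0.9], [0.34, -0.42]] @ diag([1.2691312321951307, 0.8902280131892446]) @ [[-0.7,-0.72], [-0.72,0.7]]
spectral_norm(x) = 1.27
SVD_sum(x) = [[0.83, 0.86], [0.03, 0.03], [-0.3, -0.31]] + [[0.08, -0.08], [0.57, -0.56], [0.27, -0.26]]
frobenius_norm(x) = 1.55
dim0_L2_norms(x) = [1.09, 1.1]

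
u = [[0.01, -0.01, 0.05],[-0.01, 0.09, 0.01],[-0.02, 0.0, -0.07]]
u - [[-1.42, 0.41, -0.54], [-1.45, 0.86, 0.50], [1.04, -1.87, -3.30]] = [[1.43, -0.42, 0.59], [1.44, -0.77, -0.49], [-1.06, 1.87, 3.23]]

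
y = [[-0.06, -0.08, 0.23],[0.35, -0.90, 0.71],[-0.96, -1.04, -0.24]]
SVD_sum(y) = [[-0.05, -0.11, 0.01], [-0.32, -0.62, 0.06], [-0.61, -1.18, 0.12]] + [[0.09, -0.04, 0.10],[0.65, -0.27, 0.67],[-0.35, 0.14, -0.36]] + [[-0.1, 0.06, 0.12], [0.01, -0.01, -0.02], [0.00, -0.0, -0.00]]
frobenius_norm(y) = 1.89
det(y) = -0.29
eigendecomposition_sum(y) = [[-0.25+0.00j, (0.08-0j), -0.03-0.00j], [0.24-0.00j, -0.08+0.00j, 0.03+0.00j], [0.33-0.00j, -0.11+0.00j, (0.04+0j)]] + [[0.09+0.13j,(-0.08+0.12j),0.13+0.01j], [(0.05+0.5j),(-0.41+0.2j),(0.34+0.23j)], [-0.65+0.32j,(-0.46-0.45j),-0.14+0.57j]] + [[0.09-0.13j, -0.08-0.12j, (0.13-0.01j)], [0.05-0.50j, (-0.41-0.2j), 0.34-0.23j], [(-0.65-0.32j), -0.46+0.45j, (-0.14-0.57j)]]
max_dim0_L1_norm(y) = 2.02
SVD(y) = [[-0.08, -0.13, -0.99], [-0.46, -0.87, 0.15], [-0.88, 0.47, 0.01]] @ diag([1.5143773797187225, 1.1121712869562945, 0.17330949271818857]) @ [[0.46, 0.89, -0.09], [-0.67, 0.28, -0.69], [0.58, -0.37, -0.72]]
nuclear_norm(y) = 2.80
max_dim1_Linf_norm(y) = 1.04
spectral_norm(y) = 1.51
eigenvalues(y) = [(-0.29+0j), (-0.46+0.89j), (-0.46-0.89j)]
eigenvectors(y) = [[0.51+0.00j, 0.03+0.18j, 0.03-0.18j], [(-0.51+0j), (-0.19+0.53j), (-0.19-0.53j)], [(-0.69+0j), (-0.81+0j), -0.81-0.00j]]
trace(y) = -1.20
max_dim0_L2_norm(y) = 1.38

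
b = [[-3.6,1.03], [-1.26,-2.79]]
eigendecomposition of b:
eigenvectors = [[-0.24+0.63j, (-0.24-0.63j)],[(-0.74+0j), -0.74-0.00j]]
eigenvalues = [(-3.2+1.06j), (-3.2-1.06j)]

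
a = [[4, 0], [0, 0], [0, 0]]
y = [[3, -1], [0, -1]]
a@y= [[12, -4], [0, 0], [0, 0]]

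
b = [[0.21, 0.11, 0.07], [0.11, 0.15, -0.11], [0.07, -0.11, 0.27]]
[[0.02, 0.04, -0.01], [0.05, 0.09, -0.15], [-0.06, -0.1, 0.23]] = b @ [[0.16,0.03,-0.24], [0.03,0.46,-0.2], [-0.24,-0.2,0.83]]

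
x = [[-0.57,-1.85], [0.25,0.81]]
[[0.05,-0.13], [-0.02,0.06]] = x @ [[0.01, -0.03], [-0.03, 0.08]]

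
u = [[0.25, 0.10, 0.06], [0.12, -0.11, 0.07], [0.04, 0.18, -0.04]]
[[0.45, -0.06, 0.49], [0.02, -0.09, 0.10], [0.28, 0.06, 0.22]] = u@[[1.29, -0.12, 1.60], [1.26, 0.15, 0.88], [0.06, -0.83, 0.03]]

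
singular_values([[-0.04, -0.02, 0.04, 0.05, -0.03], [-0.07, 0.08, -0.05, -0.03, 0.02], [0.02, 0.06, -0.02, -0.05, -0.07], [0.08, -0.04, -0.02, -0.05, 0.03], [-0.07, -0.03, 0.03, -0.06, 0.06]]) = [0.15, 0.14, 0.12, 0.06, 0.01]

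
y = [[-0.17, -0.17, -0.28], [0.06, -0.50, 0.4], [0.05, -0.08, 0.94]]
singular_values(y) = [1.09, 0.48, 0.14]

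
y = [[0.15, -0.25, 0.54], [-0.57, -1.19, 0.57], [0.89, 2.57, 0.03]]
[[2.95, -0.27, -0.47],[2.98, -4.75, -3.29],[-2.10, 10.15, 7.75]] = y @[[2.27, 1.98, -0.0], [-1.65, 3.26, 3.01], [4.06, 0.46, 0.52]]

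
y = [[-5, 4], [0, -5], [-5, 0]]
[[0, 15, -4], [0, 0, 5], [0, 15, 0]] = y@[[0, -3, 0], [0, 0, -1]]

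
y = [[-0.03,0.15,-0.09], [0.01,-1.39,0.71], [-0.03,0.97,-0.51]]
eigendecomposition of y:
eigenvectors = [[0.09,-0.8,-0.41], [-0.81,-0.28,0.41], [0.57,-0.52,0.81]]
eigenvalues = [-1.89, -0.04, -0.0]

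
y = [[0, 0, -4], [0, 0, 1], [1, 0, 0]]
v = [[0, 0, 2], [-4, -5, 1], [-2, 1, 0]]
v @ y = [[2, 0, 0], [1, 0, 11], [0, 0, 9]]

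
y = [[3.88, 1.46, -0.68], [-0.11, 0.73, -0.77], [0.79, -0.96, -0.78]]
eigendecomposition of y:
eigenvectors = [[-0.98, -0.02, -0.53], [0.09, -0.38, 0.68], [-0.2, -0.93, -0.5]]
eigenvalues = [3.61, -1.16, 1.38]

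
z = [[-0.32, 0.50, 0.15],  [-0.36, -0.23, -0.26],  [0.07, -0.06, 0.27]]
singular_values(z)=[0.62, 0.52, 0.22]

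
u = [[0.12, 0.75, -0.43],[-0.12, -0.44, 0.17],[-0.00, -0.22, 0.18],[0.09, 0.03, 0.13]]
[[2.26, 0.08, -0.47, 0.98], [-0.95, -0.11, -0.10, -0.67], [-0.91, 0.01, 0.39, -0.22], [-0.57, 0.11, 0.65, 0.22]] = u@[[-1.62, -0.37, 2.44, 0.63], [1.24, 0.72, 0.77, 1.69], [-3.54, 0.96, 3.11, 0.85]]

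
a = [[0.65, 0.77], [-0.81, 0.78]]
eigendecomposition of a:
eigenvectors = [[(-0.06+0.7j), (-0.06-0.7j)],[(-0.72+0j), (-0.72-0j)]]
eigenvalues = [(0.72+0.79j), (0.72-0.79j)]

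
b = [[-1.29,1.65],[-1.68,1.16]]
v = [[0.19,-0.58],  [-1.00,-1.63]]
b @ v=[[-1.90, -1.94], [-1.48, -0.92]]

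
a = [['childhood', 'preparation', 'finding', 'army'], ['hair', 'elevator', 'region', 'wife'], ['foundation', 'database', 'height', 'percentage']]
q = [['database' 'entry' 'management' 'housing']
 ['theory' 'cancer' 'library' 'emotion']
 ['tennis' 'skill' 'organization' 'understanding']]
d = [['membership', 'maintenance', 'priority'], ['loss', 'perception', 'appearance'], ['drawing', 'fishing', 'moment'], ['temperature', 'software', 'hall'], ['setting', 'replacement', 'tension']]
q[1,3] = 'emotion'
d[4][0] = 'setting'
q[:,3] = ['housing', 'emotion', 'understanding']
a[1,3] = 'wife'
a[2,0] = 'foundation'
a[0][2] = 'finding'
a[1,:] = ['hair', 'elevator', 'region', 'wife']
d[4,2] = 'tension'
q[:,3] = ['housing', 'emotion', 'understanding']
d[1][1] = 'perception'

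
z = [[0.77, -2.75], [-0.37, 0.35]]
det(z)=-0.748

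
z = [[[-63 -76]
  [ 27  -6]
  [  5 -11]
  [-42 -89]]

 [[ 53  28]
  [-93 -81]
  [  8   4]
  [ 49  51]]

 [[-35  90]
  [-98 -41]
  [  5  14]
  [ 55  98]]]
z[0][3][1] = -89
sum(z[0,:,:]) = -255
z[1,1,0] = -93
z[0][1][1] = -6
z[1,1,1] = -81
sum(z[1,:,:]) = 19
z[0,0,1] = -76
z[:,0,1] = [-76, 28, 90]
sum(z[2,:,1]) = 161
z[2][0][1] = 90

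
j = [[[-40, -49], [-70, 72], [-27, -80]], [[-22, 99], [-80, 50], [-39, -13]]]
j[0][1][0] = -70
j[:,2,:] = [[-27, -80], [-39, -13]]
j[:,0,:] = [[-40, -49], [-22, 99]]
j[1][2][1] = -13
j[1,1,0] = -80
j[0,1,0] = -70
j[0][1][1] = 72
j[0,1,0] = -70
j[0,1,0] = -70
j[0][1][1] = 72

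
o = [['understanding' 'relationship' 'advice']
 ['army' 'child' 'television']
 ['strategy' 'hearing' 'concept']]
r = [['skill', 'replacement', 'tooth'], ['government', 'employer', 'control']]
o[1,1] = 'child'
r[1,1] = 'employer'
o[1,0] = 'army'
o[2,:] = ['strategy', 'hearing', 'concept']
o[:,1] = ['relationship', 'child', 'hearing']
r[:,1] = ['replacement', 'employer']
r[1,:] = ['government', 'employer', 'control']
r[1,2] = 'control'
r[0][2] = 'tooth'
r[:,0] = ['skill', 'government']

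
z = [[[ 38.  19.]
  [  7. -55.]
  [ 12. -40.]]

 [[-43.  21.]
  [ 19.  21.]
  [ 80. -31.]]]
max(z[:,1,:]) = 21.0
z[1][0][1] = 21.0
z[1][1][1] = 21.0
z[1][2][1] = -31.0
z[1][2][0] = 80.0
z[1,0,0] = -43.0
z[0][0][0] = 38.0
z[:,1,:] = [[7.0, -55.0], [19.0, 21.0]]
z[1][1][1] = 21.0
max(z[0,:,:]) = 38.0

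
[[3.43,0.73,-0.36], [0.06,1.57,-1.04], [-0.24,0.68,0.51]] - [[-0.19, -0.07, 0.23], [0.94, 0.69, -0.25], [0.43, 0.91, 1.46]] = [[3.62,0.80,-0.59], [-0.88,0.88,-0.79], [-0.67,-0.23,-0.95]]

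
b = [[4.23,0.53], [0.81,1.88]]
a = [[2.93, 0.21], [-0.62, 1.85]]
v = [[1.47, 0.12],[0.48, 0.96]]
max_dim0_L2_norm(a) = 2.99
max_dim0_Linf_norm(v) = 1.47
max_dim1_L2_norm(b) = 4.26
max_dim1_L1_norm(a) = 3.14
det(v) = 1.35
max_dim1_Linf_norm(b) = 4.23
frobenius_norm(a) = 3.53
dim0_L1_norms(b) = [5.04, 2.41]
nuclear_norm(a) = 4.85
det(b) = 7.52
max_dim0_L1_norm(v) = 1.95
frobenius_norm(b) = 4.73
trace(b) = 6.11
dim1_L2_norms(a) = [2.94, 1.95]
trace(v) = 2.43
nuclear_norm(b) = 6.12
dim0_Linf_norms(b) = [4.23, 1.88]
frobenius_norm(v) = 1.82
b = v @ a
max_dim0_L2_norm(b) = 4.31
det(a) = 5.55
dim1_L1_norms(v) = [1.59, 1.44]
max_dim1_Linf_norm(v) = 1.47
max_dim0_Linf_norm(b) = 4.23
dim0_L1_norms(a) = [3.55, 2.06]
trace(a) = 4.78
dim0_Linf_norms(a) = [2.93, 1.85]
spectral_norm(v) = 1.62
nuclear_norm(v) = 2.46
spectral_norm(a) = 3.00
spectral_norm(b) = 4.41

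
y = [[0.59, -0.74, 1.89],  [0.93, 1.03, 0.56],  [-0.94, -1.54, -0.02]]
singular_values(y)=[2.3, 2.16, 0.0]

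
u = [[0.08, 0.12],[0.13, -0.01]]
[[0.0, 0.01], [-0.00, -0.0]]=u@[[-0.0, -0.01], [0.04, 0.12]]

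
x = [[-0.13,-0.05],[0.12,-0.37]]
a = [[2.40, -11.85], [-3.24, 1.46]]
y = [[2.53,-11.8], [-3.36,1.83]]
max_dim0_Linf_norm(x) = 0.37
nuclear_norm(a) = 15.12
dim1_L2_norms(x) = [0.14, 0.39]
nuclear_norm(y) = 15.18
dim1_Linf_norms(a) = [11.85, 3.24]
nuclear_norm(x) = 0.53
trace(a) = 3.86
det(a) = -34.89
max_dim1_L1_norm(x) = 0.49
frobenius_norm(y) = 12.66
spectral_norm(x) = 0.39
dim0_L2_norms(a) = [4.03, 11.94]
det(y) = -35.02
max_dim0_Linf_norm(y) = 11.8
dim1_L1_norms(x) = [0.18, 0.49]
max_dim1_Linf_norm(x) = 0.37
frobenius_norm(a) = 12.60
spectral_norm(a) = 12.28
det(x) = 0.05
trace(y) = 4.36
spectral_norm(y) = 12.34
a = x + y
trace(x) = -0.50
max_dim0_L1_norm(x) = 0.42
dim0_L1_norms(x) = [0.25, 0.42]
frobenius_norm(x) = 0.41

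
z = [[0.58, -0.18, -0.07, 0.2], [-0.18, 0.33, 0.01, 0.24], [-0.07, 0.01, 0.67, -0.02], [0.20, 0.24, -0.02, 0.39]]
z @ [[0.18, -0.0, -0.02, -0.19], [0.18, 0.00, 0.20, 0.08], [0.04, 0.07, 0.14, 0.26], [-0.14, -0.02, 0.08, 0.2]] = [[0.04, -0.01, -0.04, -0.10], [-0.01, -0.0, 0.09, 0.11], [0.02, 0.05, 0.1, 0.18], [0.02, -0.01, 0.07, 0.05]]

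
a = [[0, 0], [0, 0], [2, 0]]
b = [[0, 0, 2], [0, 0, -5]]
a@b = [[0, 0, 0], [0, 0, 0], [0, 0, 4]]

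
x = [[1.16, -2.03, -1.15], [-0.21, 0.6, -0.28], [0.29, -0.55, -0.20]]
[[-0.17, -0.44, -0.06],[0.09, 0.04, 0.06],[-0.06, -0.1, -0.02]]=x @ [[-0.1, -0.05, -0.07], [0.08, 0.11, 0.04], [-0.09, 0.14, -0.09]]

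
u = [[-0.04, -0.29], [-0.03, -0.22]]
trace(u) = -0.26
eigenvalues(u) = [-0.0, -0.26]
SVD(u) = [[-0.80, -0.60],[-0.6, 0.80]] @ diag([0.36742336061536035, 0.0002721656016441742]) @ [[0.14, 0.99], [0.99, -0.14]]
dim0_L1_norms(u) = [0.07, 0.51]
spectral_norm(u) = 0.37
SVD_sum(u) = [[-0.04, -0.29],[-0.03, -0.22]] + [[-0.00, 0.0], [0.0, -0.00]]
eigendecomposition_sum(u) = [[-0.00,0.00], [0.0,-0.0]] + [[-0.04, -0.29], [-0.03, -0.22]]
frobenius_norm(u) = 0.37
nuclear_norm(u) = 0.37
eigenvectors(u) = [[0.99, 0.80],[-0.14, 0.6]]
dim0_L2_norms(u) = [0.05, 0.36]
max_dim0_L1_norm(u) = 0.51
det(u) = 0.00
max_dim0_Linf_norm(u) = 0.29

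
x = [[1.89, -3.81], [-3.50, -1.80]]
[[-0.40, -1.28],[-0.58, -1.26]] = x @ [[0.09, 0.15], [0.15, 0.41]]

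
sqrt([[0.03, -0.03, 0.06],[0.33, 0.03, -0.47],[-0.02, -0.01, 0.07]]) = [[0.27, -0.06, -0.02],[0.67, 0.21, -1.09],[-0.01, -0.02, 0.21]]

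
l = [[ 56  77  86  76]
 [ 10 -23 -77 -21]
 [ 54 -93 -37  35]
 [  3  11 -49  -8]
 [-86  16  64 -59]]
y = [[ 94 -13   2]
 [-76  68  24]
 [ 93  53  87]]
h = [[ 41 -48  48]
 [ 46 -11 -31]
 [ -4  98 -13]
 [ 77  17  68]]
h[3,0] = 77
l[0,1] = 77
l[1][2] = -77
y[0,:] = [94, -13, 2]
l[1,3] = -21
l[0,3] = 76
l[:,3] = [76, -21, 35, -8, -59]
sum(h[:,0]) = 160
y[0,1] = -13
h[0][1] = -48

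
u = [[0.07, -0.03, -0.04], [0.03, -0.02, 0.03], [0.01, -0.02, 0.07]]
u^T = [[0.07,0.03,0.01],[-0.03,-0.02,-0.02],[-0.04,0.03,0.07]]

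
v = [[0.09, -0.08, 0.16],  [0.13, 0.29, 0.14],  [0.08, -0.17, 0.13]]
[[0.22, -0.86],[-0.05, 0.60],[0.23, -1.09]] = v @ [[-0.68,  0.3],[-0.56,  3.71],[1.47,  -3.69]]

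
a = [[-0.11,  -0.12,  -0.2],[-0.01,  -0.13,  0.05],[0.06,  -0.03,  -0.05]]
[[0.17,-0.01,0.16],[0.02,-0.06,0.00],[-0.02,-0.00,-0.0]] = a @ [[-0.72, 0.02, -0.46], [-0.21, 0.41, -0.16], [-0.31, -0.19, -0.43]]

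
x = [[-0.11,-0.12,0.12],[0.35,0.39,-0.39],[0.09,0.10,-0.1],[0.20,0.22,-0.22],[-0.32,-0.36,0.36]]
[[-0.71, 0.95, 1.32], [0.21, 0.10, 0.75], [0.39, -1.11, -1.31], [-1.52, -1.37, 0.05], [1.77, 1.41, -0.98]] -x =[[-0.6, 1.07, 1.2], [-0.14, -0.29, 1.14], [0.3, -1.21, -1.21], [-1.72, -1.59, 0.27], [2.09, 1.77, -1.34]]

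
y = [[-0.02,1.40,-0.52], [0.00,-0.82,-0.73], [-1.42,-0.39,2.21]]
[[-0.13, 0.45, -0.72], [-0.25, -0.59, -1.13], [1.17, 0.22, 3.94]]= y @ [[-0.33, 0.22, -0.45], [0.02, 0.44, 0.04], [0.32, 0.32, 1.5]]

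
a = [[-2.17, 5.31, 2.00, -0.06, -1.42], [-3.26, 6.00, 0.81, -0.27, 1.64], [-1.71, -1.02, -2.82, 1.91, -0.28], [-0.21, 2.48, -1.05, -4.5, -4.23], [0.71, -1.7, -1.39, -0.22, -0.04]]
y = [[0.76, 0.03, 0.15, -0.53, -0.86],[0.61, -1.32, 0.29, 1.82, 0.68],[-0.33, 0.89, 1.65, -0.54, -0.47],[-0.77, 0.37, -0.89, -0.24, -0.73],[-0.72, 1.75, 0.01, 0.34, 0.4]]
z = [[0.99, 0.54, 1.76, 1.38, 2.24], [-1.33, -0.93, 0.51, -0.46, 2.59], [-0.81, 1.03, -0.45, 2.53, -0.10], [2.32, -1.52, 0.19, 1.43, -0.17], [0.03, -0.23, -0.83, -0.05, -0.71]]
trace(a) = -3.53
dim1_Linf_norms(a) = [5.31, 6.0, 2.82, 4.5, 1.7]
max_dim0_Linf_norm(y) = 1.82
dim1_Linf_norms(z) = [2.24, 2.59, 2.53, 2.32, 0.83]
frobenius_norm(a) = 12.47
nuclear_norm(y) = 8.37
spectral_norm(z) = 4.02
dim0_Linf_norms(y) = [0.77, 1.75, 1.65, 1.82, 0.86]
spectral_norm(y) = 3.02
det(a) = 107.98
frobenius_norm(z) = 6.36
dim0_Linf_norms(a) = [3.26, 6.0, 2.82, 4.5, 4.23]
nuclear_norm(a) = 22.28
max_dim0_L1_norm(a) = 16.51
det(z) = -17.54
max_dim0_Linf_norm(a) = 6.0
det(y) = -6.22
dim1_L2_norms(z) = [3.36, 3.13, 2.89, 3.13, 1.12]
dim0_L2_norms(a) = [4.34, 8.62, 3.96, 4.9, 4.76]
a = z @ y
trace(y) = 1.25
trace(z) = 0.33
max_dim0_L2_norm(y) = 2.39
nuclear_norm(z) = 12.46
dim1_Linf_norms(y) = [0.86, 1.82, 1.65, 0.89, 1.75]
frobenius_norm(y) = 4.21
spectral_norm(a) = 9.79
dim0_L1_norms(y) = [3.19, 4.36, 2.99, 3.47, 3.14]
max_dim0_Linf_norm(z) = 2.59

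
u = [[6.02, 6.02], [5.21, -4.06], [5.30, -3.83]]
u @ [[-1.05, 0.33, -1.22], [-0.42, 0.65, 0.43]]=[[-8.85, 5.90, -4.76],[-3.77, -0.92, -8.10],[-3.96, -0.74, -8.11]]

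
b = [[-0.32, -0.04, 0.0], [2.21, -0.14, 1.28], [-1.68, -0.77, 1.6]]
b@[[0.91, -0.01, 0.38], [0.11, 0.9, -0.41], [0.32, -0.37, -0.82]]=[[-0.3, -0.03, -0.11], [2.41, -0.62, -0.15], [-1.10, -1.27, -1.63]]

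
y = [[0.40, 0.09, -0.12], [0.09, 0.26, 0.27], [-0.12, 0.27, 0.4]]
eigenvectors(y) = [[-0.34, 0.92, -0.21], [0.73, 0.4, 0.55], [-0.59, -0.03, 0.80]]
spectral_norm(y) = 0.62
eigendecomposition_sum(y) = [[-0.00, 0.0, -0.0], [0.00, -0.0, 0.0], [-0.00, 0.0, -0.00]] + [[0.37,0.16,-0.01],[0.16,0.07,-0.01],[-0.01,-0.01,0.00]] + [[0.03, -0.07, -0.11], [-0.07, 0.19, 0.28], [-0.11, 0.28, 0.4]]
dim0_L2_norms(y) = [0.43, 0.39, 0.5]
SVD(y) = [[-0.21, -0.92, 0.34], [0.55, -0.40, -0.73], [0.80, 0.03, 0.59]] @ diag([0.6177000015500871, 0.44367197990397356, 0.0013719814540608193]) @ [[-0.21, 0.55, 0.8], [-0.92, -0.40, 0.03], [-0.34, 0.73, -0.59]]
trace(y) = 1.06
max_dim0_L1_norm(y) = 0.79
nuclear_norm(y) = 1.06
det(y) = -0.00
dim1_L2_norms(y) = [0.43, 0.39, 0.5]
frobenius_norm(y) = 0.76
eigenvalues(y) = [-0.0, 0.44, 0.62]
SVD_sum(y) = [[0.03, -0.07, -0.11], [-0.07, 0.19, 0.28], [-0.11, 0.28, 0.40]] + [[0.37,0.16,-0.01], [0.16,0.07,-0.01], [-0.01,-0.01,0.0]] + [[-0.0, 0.0, -0.0], [0.00, -0.00, 0.00], [-0.00, 0.0, -0.00]]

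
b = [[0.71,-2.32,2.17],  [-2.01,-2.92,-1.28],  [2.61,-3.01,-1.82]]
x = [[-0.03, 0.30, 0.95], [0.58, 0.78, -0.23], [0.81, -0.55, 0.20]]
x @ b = [[1.86, -3.67, -2.18], [-1.76, -2.93, 0.68], [2.2, -0.88, 2.1]]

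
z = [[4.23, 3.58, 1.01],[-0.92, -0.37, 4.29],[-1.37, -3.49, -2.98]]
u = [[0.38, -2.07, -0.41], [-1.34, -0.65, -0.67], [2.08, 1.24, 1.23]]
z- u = [[3.85, 5.65, 1.42],  [0.42, 0.28, 4.96],  [-3.45, -4.73, -4.21]]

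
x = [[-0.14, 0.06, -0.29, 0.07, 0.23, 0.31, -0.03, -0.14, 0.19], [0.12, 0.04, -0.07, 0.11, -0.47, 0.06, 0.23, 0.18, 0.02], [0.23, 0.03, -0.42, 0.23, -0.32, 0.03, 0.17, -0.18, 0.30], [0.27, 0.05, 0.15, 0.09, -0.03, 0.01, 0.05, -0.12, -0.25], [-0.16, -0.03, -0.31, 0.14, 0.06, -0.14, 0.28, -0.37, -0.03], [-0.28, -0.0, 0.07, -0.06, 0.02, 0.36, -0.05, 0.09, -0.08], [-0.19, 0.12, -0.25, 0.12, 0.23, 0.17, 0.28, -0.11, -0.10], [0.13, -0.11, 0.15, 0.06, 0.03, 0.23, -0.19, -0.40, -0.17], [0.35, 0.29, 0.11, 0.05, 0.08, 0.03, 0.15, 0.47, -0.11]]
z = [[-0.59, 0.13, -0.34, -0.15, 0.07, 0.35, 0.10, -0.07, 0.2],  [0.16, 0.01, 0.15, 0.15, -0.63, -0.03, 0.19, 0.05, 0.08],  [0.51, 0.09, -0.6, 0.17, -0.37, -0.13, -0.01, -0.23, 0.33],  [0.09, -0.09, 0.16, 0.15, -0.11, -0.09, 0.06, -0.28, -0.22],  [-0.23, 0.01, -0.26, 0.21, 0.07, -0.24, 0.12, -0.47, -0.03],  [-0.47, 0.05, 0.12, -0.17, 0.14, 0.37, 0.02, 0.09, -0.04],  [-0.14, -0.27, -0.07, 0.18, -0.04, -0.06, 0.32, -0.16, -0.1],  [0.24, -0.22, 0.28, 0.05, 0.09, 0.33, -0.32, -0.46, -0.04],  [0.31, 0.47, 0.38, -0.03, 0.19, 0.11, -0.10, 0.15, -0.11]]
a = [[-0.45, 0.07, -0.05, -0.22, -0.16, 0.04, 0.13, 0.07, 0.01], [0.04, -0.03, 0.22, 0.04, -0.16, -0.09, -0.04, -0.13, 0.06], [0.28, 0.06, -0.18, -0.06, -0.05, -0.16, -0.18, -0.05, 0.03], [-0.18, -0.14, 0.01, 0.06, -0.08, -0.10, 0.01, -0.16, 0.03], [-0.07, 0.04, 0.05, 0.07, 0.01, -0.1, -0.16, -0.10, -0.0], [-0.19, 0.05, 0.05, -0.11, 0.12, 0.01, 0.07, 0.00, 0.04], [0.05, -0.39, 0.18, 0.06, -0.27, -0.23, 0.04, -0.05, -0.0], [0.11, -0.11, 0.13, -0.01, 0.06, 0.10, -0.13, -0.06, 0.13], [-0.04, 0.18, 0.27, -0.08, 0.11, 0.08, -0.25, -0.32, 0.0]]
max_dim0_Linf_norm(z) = 0.63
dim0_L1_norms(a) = [1.41, 1.07, 1.14, 0.71, 1.02, 0.91, 1.01, 0.94, 0.3]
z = a + x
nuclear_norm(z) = 5.37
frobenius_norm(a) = 1.24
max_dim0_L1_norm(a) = 1.41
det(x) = 0.00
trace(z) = -0.84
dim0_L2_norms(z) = [1.04, 0.61, 0.91, 0.45, 0.79, 0.68, 0.53, 0.79, 0.48]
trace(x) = -0.24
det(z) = 0.00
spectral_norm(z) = 1.25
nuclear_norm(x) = 4.19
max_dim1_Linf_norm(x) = 0.47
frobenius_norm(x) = 1.77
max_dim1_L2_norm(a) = 0.57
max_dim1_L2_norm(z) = 0.99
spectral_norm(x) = 1.00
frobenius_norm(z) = 2.18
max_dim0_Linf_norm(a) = 0.45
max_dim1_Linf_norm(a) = 0.45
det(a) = 0.00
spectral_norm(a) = 0.71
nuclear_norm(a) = 3.08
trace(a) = -0.60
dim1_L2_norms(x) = [0.56, 0.59, 0.73, 0.43, 0.62, 0.48, 0.56, 0.58, 0.7]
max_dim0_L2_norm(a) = 0.61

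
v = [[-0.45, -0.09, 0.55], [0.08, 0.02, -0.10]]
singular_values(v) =[0.73, 0.0]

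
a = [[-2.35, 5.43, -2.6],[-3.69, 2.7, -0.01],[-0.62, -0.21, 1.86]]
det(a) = 19.138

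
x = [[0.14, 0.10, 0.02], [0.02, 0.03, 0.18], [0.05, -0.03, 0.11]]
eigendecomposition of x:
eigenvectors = [[(-0.84+0j), 0.38+0.41j, (0.38-0.41j)], [-0.44+0.00j, (-0.72+0j), (-0.72-0j)], [(-0.32+0j), -0.08-0.40j, (-0.08+0.4j)]]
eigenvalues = [(0.2+0j), (0.04+0.09j), (0.04-0.09j)]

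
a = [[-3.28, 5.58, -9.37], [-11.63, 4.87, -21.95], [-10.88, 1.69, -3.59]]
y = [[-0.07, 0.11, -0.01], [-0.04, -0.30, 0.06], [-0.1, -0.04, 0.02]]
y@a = [[-0.94, 0.13, -1.72], [2.97, -1.58, 6.74], [0.58, -0.72, 1.74]]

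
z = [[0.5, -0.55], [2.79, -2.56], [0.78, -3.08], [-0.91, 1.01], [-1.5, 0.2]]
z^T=[[0.50, 2.79, 0.78, -0.91, -1.50],[-0.55, -2.56, -3.08, 1.01, 0.20]]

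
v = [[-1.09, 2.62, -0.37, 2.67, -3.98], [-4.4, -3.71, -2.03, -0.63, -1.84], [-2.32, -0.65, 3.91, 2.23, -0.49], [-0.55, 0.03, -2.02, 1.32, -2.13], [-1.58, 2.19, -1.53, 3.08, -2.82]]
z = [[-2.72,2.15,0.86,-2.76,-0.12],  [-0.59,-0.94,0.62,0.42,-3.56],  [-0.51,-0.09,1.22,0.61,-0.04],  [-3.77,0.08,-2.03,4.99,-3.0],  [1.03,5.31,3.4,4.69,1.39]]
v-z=[[1.63, 0.47, -1.23, 5.43, -3.86], [-3.81, -2.77, -2.65, -1.05, 1.72], [-1.81, -0.56, 2.69, 1.62, -0.45], [3.22, -0.05, 0.01, -3.67, 0.87], [-2.61, -3.12, -4.93, -1.61, -4.21]]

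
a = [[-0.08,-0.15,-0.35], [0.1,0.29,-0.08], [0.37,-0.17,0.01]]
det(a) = 0.049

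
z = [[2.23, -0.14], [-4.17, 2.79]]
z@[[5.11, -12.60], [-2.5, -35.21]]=[[11.75, -23.17], [-28.28, -45.69]]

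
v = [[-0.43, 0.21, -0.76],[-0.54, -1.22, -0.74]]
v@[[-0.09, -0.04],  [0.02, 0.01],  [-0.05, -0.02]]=[[0.08, 0.03], [0.06, 0.02]]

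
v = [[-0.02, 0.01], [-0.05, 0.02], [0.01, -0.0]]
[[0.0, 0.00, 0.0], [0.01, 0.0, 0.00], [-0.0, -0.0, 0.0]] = v @ [[-0.1, -0.07, -0.0], [0.02, -0.04, 0.07]]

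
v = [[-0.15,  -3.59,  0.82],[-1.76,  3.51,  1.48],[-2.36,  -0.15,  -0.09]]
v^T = [[-0.15, -1.76, -2.36], [-3.59, 3.51, -0.15], [0.82, 1.48, -0.09]]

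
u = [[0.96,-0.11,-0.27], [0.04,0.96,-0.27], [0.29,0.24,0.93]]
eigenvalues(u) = [(0.93+0.39j), (0.93-0.39j), (1+0j)]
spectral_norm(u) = 1.01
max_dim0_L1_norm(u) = 1.47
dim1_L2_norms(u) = [1.0, 1.0, 1.0]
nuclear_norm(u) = 3.00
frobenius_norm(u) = 1.73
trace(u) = 2.85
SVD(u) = [[-0.39, -0.87, 0.3], [-0.54, -0.04, -0.84], [0.74, -0.49, -0.45]] @ diag([1.0063527281382356, 1.0036891180769065, 0.9945664084528149]) @ [[-0.18, -0.30, 0.94],  [-0.98, -0.06, -0.21],  [0.12, -0.95, -0.28]]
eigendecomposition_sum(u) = [[0.26+0.11j, 0.18+0.18j, (-0.2+0.31j)], [(0.26+0j), 0.22+0.10j, (-0.07+0.34j)], [(0.08-0.36j), 0.19-0.27j, 0.45+0.18j]] + [[0.26-0.11j, (0.18-0.18j), -0.20-0.31j],  [0.26-0.00j, 0.22-0.10j, (-0.07-0.34j)],  [0.08+0.36j, 0.19+0.27j, 0.45-0.18j]] + [[(0.44+0j), (-0.47-0j), 0.12+0.00j],[(-0.49-0j), 0.52+0.00j, (-0.14-0j)],[(0.14+0j), (-0.15-0j), (0.04+0j)]]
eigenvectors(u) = [[(0.09-0.52j),(0.09+0.52j),0.65+0.00j], [(-0.1-0.48j),(-0.1+0.48j),-0.73+0.00j], [(-0.69+0j),(-0.69-0j),(0.2+0j)]]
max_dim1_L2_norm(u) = 1.0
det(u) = 1.00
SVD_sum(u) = [[0.07, 0.12, -0.37], [0.1, 0.16, -0.51], [-0.14, -0.22, 0.70]] + [[0.85, 0.06, 0.18], [0.04, 0.0, 0.01], [0.48, 0.03, 0.1]] + [[0.04, -0.28, -0.08],[-0.1, 0.8, 0.23],[-0.05, 0.43, 0.13]]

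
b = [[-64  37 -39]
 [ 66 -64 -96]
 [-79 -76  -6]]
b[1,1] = -64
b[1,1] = -64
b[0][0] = -64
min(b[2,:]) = -79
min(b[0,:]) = -64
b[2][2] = -6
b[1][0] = 66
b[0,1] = 37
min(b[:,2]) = -96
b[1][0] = 66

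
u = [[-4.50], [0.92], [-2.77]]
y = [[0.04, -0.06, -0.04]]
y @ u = [[-0.12]]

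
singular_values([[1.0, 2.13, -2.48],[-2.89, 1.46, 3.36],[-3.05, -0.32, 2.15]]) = [6.26, 2.68, 1.06]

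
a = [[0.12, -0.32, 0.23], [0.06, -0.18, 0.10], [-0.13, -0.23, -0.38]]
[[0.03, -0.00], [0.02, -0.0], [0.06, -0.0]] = a @ [[-0.08, 0.0],[-0.15, 0.01],[-0.04, 0.0]]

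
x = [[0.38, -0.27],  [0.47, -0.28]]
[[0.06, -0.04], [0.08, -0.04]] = x@[[0.18, 0.02], [0.02, 0.16]]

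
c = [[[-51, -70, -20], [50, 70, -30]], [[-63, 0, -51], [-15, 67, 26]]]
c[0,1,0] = 50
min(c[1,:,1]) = 0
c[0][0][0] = -51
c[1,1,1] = 67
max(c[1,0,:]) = 0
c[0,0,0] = -51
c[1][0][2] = -51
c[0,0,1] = -70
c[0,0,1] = -70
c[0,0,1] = -70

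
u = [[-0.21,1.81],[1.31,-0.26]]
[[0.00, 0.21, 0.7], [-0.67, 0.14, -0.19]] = u@[[-0.52, 0.13, -0.07], [-0.06, 0.13, 0.38]]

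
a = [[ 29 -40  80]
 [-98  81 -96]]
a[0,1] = -40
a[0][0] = 29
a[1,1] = 81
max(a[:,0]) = 29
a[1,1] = 81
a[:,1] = [-40, 81]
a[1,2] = -96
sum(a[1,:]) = -113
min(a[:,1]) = -40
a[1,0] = -98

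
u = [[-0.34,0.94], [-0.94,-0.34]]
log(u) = [[-0.0, 1.92], [-1.92, -0.0]]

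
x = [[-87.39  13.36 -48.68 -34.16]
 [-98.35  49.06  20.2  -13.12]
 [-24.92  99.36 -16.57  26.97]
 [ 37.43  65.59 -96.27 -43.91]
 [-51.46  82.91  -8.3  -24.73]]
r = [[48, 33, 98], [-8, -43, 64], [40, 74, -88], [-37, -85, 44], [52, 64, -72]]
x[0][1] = 13.36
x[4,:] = [-51.46, 82.91, -8.3, -24.73]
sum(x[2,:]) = 84.84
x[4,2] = -8.3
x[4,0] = -51.46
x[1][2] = 20.2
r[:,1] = [33, -43, 74, -85, 64]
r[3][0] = -37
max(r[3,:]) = 44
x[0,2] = -48.68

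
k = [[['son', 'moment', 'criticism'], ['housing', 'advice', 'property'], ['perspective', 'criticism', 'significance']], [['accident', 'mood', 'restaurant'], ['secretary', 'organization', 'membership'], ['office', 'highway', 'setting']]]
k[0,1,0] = 'housing'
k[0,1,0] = 'housing'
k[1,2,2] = 'setting'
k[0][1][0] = 'housing'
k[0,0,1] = 'moment'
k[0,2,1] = 'criticism'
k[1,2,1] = 'highway'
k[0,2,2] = 'significance'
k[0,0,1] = 'moment'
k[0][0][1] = 'moment'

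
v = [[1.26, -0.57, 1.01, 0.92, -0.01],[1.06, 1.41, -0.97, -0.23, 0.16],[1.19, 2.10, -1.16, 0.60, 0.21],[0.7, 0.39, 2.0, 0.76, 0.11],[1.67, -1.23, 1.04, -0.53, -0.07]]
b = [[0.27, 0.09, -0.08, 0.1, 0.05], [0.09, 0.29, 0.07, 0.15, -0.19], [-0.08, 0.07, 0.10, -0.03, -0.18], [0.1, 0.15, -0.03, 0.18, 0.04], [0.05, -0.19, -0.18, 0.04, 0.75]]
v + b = [[1.53,-0.48,0.93,1.02,0.04], [1.15,1.7,-0.90,-0.08,-0.03], [1.11,2.17,-1.06,0.57,0.03], [0.8,0.54,1.97,0.94,0.15], [1.72,-1.42,0.86,-0.49,0.68]]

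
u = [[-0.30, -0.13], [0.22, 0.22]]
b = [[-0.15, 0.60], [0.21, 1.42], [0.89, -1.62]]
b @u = [[0.18, 0.15], [0.25, 0.29], [-0.62, -0.47]]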